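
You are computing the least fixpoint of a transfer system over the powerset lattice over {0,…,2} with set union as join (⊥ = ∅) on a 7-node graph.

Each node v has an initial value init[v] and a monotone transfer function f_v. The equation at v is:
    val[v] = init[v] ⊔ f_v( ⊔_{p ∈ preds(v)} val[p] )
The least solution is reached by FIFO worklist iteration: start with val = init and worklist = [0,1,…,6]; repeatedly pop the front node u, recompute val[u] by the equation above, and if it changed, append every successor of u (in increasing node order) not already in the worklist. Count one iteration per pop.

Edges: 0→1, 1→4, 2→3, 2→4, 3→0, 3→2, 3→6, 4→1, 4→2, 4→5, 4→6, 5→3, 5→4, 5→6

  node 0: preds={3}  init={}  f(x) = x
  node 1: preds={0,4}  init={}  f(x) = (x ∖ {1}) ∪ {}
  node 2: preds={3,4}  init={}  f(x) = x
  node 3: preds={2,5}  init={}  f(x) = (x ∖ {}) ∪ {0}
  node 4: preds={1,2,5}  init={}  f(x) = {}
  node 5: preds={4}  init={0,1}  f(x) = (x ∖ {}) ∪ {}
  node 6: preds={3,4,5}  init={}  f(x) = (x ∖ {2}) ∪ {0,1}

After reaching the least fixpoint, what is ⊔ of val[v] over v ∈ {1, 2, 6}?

{0,1}

Iteration log — 12 steps:
  step 1. node 0  ⊔preds={}  new={}  stable
  step 2. node 1  ⊔preds={}  new={}  stable
  step 3. node 2  ⊔preds={}  new={}  stable
  step 4. node 3  ⊔preds={0,1}  new={0,1}  old={}  +wl: 0,2
  step 5. node 4  ⊔preds={0,1}  new={}  stable
  step 6. node 5  ⊔preds={}  new={0,1}  stable
  step 7. node 6  ⊔preds={0,1}  new={0,1}  old={}  +wl: 
  step 8. node 0  ⊔preds={0,1}  new={0,1}  old={}  +wl: 1
  step 9. node 2  ⊔preds={0,1}  new={0,1}  old={}  +wl: 3,4
  step 10. node 1  ⊔preds={0,1}  new={0}  old={}  +wl: 
  step 11. node 3  ⊔preds={0,1}  new={0,1}  stable
  step 12. node 4  ⊔preds={0,1}  new={}  stable

Least fixpoint reached:
  node 0: {0,1}
  node 1: {0}
  node 2: {0,1}
  node 3: {0,1}
  node 4: {}
  node 5: {0,1}
  node 6: {0,1}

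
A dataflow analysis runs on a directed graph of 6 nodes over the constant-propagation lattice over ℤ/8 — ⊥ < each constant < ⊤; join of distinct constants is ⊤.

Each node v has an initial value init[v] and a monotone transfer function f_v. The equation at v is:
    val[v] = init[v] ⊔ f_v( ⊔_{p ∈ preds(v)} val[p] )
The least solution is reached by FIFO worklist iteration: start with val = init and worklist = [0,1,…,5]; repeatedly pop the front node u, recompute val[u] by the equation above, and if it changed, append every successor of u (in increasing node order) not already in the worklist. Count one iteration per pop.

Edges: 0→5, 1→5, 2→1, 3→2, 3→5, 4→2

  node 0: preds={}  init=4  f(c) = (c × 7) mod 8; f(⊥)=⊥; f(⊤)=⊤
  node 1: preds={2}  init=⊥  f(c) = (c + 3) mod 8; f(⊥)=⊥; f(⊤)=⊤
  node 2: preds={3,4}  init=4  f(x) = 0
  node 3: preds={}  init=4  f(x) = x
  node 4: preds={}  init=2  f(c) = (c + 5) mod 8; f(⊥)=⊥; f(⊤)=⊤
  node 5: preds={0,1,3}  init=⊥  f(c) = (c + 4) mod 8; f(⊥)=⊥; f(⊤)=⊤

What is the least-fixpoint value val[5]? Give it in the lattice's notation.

Trace (8 dequeues):
  [1] u=0 | in ⊥ | out 4 | ==
  [2] u=1 | in 4 | out 7 | prev ⊥ | push {}
  [3] u=2 | in ⊤ | out ⊤ | prev 4 | push {1}
  [4] u=3 | in ⊥ | out 4 | ==
  [5] u=4 | in ⊥ | out 2 | ==
  [6] u=5 | in ⊤ | out ⊤ | prev ⊥ | push {}
  [7] u=1 | in ⊤ | out ⊤ | prev 7 | push {5}
  [8] u=5 | in ⊤ | out ⊤ | ==

Converged values:
  [0] 4
  [1] ⊤
  [2] ⊤
  [3] 4
  [4] 2
  [5] ⊤

⊤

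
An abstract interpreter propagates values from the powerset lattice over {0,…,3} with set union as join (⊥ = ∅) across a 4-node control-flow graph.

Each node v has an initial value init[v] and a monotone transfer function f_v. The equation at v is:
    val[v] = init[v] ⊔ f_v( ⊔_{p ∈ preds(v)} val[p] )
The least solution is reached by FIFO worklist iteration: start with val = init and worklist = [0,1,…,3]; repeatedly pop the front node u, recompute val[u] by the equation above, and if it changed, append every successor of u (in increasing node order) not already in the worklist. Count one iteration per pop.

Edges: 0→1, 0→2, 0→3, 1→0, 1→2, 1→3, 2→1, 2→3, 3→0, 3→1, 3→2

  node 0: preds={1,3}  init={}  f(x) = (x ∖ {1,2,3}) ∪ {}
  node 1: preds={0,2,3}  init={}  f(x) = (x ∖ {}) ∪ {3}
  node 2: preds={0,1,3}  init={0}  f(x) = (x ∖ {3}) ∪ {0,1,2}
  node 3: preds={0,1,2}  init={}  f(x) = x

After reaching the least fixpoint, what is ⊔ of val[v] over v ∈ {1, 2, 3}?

Worklist (9 pops):
  #1 pop 0: in={} → {} (no change)
  #2 pop 1: in={0} → {0,3} (was {}); enqueue [0]
  #3 pop 2: in={0,3} → {0,1,2} (was {0}); enqueue [1]
  #4 pop 3: in={0,1,2,3} → {0,1,2,3} (was {}); enqueue [2]
  #5 pop 0: in={0,1,2,3} → {0} (was {}); enqueue [3]
  #6 pop 1: in={0,1,2,3} → {0,1,2,3} (was {0,3}); enqueue [0]
  #7 pop 2: in={0,1,2,3} → {0,1,2} (no change)
  #8 pop 3: in={0,1,2,3} → {0,1,2,3} (no change)
  #9 pop 0: in={0,1,2,3} → {0} (no change)

Fixpoint:
  val[0] = {0}
  val[1] = {0,1,2,3}
  val[2] = {0,1,2}
  val[3] = {0,1,2,3}

{0,1,2,3}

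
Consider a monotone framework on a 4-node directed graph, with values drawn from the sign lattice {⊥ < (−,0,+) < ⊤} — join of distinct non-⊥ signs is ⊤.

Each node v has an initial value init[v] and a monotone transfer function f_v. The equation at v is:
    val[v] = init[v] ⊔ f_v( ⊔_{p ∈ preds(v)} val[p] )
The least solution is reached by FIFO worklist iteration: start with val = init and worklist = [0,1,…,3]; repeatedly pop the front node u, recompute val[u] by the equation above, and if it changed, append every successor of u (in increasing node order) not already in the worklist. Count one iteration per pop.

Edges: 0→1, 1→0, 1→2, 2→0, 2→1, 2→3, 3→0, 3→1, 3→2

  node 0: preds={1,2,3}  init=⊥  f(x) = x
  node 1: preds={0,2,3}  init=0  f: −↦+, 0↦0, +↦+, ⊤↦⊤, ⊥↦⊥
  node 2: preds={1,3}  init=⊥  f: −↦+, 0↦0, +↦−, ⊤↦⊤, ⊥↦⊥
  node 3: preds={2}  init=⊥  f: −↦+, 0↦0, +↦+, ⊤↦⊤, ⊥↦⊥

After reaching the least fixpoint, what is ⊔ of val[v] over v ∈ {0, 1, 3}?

0

Trace (7 dequeues):
  [1] u=0 | in 0 | out 0 | prev ⊥ | push {}
  [2] u=1 | in 0 | out 0 | ==
  [3] u=2 | in 0 | out 0 | prev ⊥ | push {0,1}
  [4] u=3 | in 0 | out 0 | prev ⊥ | push {2}
  [5] u=0 | in 0 | out 0 | ==
  [6] u=1 | in 0 | out 0 | ==
  [7] u=2 | in 0 | out 0 | ==

Converged values:
  [0] 0
  [1] 0
  [2] 0
  [3] 0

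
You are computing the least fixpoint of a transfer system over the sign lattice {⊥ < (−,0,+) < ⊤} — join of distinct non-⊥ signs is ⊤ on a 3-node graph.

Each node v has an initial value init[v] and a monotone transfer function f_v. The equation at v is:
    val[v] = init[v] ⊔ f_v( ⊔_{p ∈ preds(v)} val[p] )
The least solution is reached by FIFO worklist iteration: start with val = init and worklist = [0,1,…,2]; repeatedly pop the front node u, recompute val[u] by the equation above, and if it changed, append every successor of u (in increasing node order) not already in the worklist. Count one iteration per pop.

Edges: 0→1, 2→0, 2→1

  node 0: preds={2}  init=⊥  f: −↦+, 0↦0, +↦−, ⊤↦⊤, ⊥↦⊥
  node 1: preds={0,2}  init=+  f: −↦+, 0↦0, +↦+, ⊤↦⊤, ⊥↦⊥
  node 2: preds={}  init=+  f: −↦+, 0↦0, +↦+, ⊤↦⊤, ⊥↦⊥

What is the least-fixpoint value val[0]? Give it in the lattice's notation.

Iteration log — 3 steps:
  step 1. node 0  ⊔preds=+  new=−  old=⊥  +wl: 
  step 2. node 1  ⊔preds=⊤  new=⊤  old=+  +wl: 
  step 3. node 2  ⊔preds=⊥  new=+  stable

Least fixpoint reached:
  node 0: −
  node 1: ⊤
  node 2: +

−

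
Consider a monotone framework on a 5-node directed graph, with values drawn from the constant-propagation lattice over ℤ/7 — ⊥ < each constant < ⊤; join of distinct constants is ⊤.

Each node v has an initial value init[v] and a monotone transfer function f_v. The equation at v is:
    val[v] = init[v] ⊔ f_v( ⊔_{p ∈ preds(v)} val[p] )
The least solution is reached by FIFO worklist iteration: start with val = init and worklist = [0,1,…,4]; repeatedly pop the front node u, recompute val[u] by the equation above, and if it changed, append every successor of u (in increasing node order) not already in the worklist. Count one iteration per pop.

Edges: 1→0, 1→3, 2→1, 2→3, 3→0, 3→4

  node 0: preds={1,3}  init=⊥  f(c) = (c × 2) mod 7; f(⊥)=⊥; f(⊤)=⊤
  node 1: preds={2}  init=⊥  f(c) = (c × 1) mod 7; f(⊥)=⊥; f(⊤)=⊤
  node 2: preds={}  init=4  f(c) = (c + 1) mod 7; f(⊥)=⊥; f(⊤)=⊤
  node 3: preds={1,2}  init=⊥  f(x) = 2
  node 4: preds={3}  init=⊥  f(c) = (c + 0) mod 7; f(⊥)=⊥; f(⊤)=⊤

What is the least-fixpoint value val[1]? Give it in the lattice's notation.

Worklist (6 pops):
  #1 pop 0: in=⊥ → ⊥ (no change)
  #2 pop 1: in=4 → 4 (was ⊥); enqueue [0]
  #3 pop 2: in=⊥ → 4 (no change)
  #4 pop 3: in=4 → 2 (was ⊥); enqueue []
  #5 pop 4: in=2 → 2 (was ⊥); enqueue []
  #6 pop 0: in=⊤ → ⊤ (was ⊥); enqueue []

Fixpoint:
  val[0] = ⊤
  val[1] = 4
  val[2] = 4
  val[3] = 2
  val[4] = 2

4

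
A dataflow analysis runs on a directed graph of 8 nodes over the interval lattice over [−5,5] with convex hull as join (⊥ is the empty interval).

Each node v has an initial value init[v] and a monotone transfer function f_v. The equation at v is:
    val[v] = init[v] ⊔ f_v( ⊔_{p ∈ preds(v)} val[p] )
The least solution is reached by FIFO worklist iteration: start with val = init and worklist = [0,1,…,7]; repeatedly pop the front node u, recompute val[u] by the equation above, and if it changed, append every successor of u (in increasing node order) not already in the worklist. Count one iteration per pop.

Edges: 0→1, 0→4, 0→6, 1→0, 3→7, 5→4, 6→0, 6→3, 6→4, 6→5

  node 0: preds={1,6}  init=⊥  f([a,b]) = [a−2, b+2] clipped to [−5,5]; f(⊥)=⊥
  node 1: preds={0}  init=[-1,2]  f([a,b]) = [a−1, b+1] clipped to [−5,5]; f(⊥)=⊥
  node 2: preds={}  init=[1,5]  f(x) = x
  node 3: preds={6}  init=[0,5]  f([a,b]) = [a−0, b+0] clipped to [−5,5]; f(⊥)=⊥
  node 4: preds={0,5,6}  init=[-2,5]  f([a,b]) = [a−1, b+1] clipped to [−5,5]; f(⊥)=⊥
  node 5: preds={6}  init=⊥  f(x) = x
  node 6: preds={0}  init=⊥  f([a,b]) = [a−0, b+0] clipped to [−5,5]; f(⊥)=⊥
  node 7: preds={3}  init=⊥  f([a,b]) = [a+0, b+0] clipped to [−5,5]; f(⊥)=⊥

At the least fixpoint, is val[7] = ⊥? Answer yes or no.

no

Trace (21 dequeues):
  [1] u=0 | in [-1,2] | out [-3,4] | prev ⊥ | push {}
  [2] u=1 | in [-3,4] | out [-4,5] | prev [-1,2] | push {0}
  [3] u=2 | in ⊥ | out [1,5] | ==
  [4] u=3 | in ⊥ | out [0,5] | ==
  [5] u=4 | in [-3,4] | out [-4,5] | prev [-2,5] | push {}
  [6] u=5 | in ⊥ | out ⊥ | ==
  [7] u=6 | in [-3,4] | out [-3,4] | prev ⊥ | push {3,4,5}
  [8] u=7 | in [0,5] | out [0,5] | prev ⊥ | push {}
  [9] u=0 | in [-4,5] | out [-5,5] | prev [-3,4] | push {1,6}
  [10] u=3 | in [-3,4] | out [-3,5] | prev [0,5] | push {7}
  [11] u=4 | in [-5,5] | out [-5,5] | prev [-4,5] | push {}
  [12] u=5 | in [-3,4] | out [-3,4] | prev ⊥ | push {4}
  [13] u=1 | in [-5,5] | out [-5,5] | prev [-4,5] | push {0}
  [14] u=6 | in [-5,5] | out [-5,5] | prev [-3,4] | push {3,5}
  [15] u=7 | in [-3,5] | out [-3,5] | prev [0,5] | push {}
  [16] u=4 | in [-5,5] | out [-5,5] | ==
  [17] u=0 | in [-5,5] | out [-5,5] | ==
  [18] u=3 | in [-5,5] | out [-5,5] | prev [-3,5] | push {7}
  [19] u=5 | in [-5,5] | out [-5,5] | prev [-3,4] | push {4}
  [20] u=7 | in [-5,5] | out [-5,5] | prev [-3,5] | push {}
  [21] u=4 | in [-5,5] | out [-5,5] | ==

Converged values:
  [0] [-5,5]
  [1] [-5,5]
  [2] [1,5]
  [3] [-5,5]
  [4] [-5,5]
  [5] [-5,5]
  [6] [-5,5]
  [7] [-5,5]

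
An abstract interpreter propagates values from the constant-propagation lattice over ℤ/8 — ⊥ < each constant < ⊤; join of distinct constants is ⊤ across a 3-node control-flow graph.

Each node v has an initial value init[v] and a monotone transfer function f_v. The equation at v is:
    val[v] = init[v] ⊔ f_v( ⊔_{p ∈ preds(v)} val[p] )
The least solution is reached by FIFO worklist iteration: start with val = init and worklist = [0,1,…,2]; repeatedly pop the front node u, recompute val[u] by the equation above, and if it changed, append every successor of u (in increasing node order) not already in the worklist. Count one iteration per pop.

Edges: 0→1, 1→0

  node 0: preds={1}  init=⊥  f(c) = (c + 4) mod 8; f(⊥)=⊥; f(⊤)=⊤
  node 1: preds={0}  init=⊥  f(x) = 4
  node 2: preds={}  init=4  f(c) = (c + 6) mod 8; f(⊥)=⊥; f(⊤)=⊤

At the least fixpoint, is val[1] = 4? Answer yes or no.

Iteration log — 5 steps:
  step 1. node 0  ⊔preds=⊥  new=⊥  stable
  step 2. node 1  ⊔preds=⊥  new=4  old=⊥  +wl: 0
  step 3. node 2  ⊔preds=⊥  new=4  stable
  step 4. node 0  ⊔preds=4  new=0  old=⊥  +wl: 1
  step 5. node 1  ⊔preds=0  new=4  stable

Least fixpoint reached:
  node 0: 0
  node 1: 4
  node 2: 4

yes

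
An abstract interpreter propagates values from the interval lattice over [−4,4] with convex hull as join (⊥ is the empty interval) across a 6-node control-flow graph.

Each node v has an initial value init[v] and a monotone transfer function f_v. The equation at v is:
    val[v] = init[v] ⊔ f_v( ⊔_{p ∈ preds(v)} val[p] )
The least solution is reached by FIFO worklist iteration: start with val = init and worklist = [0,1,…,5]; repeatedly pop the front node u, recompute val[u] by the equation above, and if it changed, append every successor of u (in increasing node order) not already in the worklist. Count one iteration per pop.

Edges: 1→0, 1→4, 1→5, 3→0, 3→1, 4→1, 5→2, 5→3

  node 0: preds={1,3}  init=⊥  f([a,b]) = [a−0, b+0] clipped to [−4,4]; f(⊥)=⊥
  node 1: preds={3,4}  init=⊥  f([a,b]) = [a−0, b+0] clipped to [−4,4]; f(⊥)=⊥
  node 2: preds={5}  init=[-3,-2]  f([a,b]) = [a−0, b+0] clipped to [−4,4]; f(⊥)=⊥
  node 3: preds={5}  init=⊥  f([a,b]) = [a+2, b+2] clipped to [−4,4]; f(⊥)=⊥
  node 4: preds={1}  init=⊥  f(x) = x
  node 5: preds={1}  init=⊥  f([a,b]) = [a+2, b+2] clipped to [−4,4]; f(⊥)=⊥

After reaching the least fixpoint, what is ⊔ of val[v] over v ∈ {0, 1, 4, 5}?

Worklist (6 pops):
  #1 pop 0: in=⊥ → ⊥ (no change)
  #2 pop 1: in=⊥ → ⊥ (no change)
  #3 pop 2: in=⊥ → [-3,-2] (no change)
  #4 pop 3: in=⊥ → ⊥ (no change)
  #5 pop 4: in=⊥ → ⊥ (no change)
  #6 pop 5: in=⊥ → ⊥ (no change)

Fixpoint:
  val[0] = ⊥
  val[1] = ⊥
  val[2] = [-3,-2]
  val[3] = ⊥
  val[4] = ⊥
  val[5] = ⊥

⊥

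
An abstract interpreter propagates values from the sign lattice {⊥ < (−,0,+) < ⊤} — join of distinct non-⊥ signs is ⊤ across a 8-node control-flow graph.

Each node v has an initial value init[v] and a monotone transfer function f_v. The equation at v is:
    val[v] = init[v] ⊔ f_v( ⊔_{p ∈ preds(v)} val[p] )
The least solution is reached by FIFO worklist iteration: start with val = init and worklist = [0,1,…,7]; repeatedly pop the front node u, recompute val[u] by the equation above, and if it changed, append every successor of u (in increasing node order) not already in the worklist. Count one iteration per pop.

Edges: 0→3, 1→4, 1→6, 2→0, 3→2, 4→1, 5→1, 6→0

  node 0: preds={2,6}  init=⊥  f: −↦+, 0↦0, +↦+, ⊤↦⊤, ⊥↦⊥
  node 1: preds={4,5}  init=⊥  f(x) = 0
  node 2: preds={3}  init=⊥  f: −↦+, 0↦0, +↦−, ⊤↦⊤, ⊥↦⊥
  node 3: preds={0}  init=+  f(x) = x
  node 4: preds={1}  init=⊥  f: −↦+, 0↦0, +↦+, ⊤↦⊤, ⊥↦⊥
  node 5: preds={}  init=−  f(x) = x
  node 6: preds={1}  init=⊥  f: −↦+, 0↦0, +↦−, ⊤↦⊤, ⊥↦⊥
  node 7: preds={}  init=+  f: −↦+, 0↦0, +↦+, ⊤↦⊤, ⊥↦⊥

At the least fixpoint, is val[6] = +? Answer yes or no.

no

Trace (13 dequeues):
  [1] u=0 | in ⊥ | out ⊥ | ==
  [2] u=1 | in − | out 0 | prev ⊥ | push {}
  [3] u=2 | in + | out − | prev ⊥ | push {0}
  [4] u=3 | in ⊥ | out + | ==
  [5] u=4 | in 0 | out 0 | prev ⊥ | push {1}
  [6] u=5 | in ⊥ | out − | ==
  [7] u=6 | in 0 | out 0 | prev ⊥ | push {}
  [8] u=7 | in ⊥ | out + | ==
  [9] u=0 | in ⊤ | out ⊤ | prev ⊥ | push {3}
  [10] u=1 | in ⊤ | out 0 | ==
  [11] u=3 | in ⊤ | out ⊤ | prev + | push {2}
  [12] u=2 | in ⊤ | out ⊤ | prev − | push {0}
  [13] u=0 | in ⊤ | out ⊤ | ==

Converged values:
  [0] ⊤
  [1] 0
  [2] ⊤
  [3] ⊤
  [4] 0
  [5] −
  [6] 0
  [7] +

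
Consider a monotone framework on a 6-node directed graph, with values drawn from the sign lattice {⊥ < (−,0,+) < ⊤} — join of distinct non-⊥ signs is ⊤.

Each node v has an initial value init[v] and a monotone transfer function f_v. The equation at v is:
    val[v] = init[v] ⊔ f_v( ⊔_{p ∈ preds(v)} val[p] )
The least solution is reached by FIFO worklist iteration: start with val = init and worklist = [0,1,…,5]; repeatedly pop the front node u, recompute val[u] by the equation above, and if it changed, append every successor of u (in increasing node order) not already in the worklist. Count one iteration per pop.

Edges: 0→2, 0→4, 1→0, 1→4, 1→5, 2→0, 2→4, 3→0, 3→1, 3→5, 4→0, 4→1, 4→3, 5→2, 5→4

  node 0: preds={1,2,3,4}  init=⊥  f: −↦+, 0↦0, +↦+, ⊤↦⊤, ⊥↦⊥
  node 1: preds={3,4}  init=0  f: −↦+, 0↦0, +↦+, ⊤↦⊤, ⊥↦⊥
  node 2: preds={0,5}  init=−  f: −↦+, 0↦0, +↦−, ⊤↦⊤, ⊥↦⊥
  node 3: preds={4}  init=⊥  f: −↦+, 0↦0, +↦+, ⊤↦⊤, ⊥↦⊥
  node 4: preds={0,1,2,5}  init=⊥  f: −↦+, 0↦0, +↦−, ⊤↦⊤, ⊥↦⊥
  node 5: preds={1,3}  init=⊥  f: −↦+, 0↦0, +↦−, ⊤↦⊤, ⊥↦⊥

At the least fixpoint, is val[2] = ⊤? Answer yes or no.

yes

Worklist (16 pops):
  #1 pop 0: in=⊤ → ⊤ (was ⊥); enqueue []
  #2 pop 1: in=⊥ → 0 (no change)
  #3 pop 2: in=⊤ → ⊤ (was −); enqueue [0]
  #4 pop 3: in=⊥ → ⊥ (no change)
  #5 pop 4: in=⊤ → ⊤ (was ⊥); enqueue [1,3]
  #6 pop 5: in=0 → 0 (was ⊥); enqueue [2,4]
  #7 pop 0: in=⊤ → ⊤ (no change)
  #8 pop 1: in=⊤ → ⊤ (was 0); enqueue [0,5]
  #9 pop 3: in=⊤ → ⊤ (was ⊥); enqueue [1]
  #10 pop 2: in=⊤ → ⊤ (no change)
  #11 pop 4: in=⊤ → ⊤ (no change)
  #12 pop 0: in=⊤ → ⊤ (no change)
  #13 pop 5: in=⊤ → ⊤ (was 0); enqueue [2,4]
  #14 pop 1: in=⊤ → ⊤ (no change)
  #15 pop 2: in=⊤ → ⊤ (no change)
  #16 pop 4: in=⊤ → ⊤ (no change)

Fixpoint:
  val[0] = ⊤
  val[1] = ⊤
  val[2] = ⊤
  val[3] = ⊤
  val[4] = ⊤
  val[5] = ⊤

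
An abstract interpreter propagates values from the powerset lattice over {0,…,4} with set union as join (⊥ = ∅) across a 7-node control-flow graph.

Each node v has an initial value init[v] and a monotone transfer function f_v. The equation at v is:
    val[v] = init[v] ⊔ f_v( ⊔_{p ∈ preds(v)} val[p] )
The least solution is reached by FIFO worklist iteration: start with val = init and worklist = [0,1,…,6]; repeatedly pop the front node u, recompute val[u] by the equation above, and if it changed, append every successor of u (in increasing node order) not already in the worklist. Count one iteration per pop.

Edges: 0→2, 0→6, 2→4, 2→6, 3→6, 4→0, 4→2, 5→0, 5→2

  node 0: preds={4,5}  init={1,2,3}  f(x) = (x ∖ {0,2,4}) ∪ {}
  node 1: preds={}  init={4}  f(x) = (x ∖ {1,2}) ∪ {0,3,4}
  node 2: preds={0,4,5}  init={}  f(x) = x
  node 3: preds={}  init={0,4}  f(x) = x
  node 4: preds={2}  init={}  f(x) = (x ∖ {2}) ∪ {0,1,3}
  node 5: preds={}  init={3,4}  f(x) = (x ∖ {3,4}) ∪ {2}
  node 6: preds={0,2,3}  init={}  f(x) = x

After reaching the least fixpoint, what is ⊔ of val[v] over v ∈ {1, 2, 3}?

Trace (11 dequeues):
  [1] u=0 | in {3,4} | out {1,2,3} | ==
  [2] u=1 | in {} | out {0,3,4} | prev {4} | push {}
  [3] u=2 | in {1,2,3,4} | out {1,2,3,4} | prev {} | push {}
  [4] u=3 | in {} | out {0,4} | ==
  [5] u=4 | in {1,2,3,4} | out {0,1,3,4} | prev {} | push {0,2}
  [6] u=5 | in {} | out {2,3,4} | prev {3,4} | push {}
  [7] u=6 | in {0,1,2,3,4} | out {0,1,2,3,4} | prev {} | push {}
  [8] u=0 | in {0,1,2,3,4} | out {1,2,3} | ==
  [9] u=2 | in {0,1,2,3,4} | out {0,1,2,3,4} | prev {1,2,3,4} | push {4,6}
  [10] u=4 | in {0,1,2,3,4} | out {0,1,3,4} | ==
  [11] u=6 | in {0,1,2,3,4} | out {0,1,2,3,4} | ==

Converged values:
  [0] {1,2,3}
  [1] {0,3,4}
  [2] {0,1,2,3,4}
  [3] {0,4}
  [4] {0,1,3,4}
  [5] {2,3,4}
  [6] {0,1,2,3,4}

{0,1,2,3,4}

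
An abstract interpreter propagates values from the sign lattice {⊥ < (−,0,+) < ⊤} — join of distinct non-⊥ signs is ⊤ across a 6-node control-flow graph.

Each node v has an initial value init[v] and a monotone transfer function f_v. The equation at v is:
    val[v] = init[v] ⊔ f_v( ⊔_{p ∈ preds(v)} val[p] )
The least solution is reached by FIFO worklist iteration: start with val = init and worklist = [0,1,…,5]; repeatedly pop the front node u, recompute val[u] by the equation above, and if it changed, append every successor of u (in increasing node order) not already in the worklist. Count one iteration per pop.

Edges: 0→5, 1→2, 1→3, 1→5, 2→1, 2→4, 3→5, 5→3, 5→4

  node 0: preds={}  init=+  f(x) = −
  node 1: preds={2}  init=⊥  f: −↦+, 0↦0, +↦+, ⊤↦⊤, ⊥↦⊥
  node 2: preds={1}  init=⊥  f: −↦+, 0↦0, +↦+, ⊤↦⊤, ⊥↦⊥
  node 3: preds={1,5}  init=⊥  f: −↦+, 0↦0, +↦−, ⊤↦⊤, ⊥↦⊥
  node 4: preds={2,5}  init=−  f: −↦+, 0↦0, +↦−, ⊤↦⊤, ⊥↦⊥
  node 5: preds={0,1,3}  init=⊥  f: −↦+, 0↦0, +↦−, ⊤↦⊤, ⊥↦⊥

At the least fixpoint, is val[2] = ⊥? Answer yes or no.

yes

Iteration log — 9 steps:
  step 1. node 0  ⊔preds=⊥  new=⊤  old=+  +wl: 
  step 2. node 1  ⊔preds=⊥  new=⊥  stable
  step 3. node 2  ⊔preds=⊥  new=⊥  stable
  step 4. node 3  ⊔preds=⊥  new=⊥  stable
  step 5. node 4  ⊔preds=⊥  new=−  stable
  step 6. node 5  ⊔preds=⊤  new=⊤  old=⊥  +wl: 3,4
  step 7. node 3  ⊔preds=⊤  new=⊤  old=⊥  +wl: 5
  step 8. node 4  ⊔preds=⊤  new=⊤  old=−  +wl: 
  step 9. node 5  ⊔preds=⊤  new=⊤  stable

Least fixpoint reached:
  node 0: ⊤
  node 1: ⊥
  node 2: ⊥
  node 3: ⊤
  node 4: ⊤
  node 5: ⊤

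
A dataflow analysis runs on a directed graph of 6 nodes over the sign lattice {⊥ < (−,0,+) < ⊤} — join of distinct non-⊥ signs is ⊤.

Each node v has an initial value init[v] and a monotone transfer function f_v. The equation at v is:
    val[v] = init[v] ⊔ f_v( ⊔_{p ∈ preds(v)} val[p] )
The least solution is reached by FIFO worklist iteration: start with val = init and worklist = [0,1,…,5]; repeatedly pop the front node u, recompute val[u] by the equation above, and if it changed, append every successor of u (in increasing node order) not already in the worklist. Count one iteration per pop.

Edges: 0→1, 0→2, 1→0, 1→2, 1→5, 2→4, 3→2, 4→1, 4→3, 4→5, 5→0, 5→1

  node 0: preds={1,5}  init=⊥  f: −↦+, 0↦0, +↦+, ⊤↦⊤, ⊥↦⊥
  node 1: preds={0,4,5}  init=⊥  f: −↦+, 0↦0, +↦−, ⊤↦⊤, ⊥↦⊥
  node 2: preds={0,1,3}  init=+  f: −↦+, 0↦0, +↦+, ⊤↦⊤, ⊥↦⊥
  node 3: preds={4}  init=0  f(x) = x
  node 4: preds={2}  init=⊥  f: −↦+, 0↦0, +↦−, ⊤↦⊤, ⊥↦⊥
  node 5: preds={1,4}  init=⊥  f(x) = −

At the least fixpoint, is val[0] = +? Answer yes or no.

no

Iteration log — 12 steps:
  step 1. node 0  ⊔preds=⊥  new=⊥  stable
  step 2. node 1  ⊔preds=⊥  new=⊥  stable
  step 3. node 2  ⊔preds=0  new=⊤  old=+  +wl: 
  step 4. node 3  ⊔preds=⊥  new=0  stable
  step 5. node 4  ⊔preds=⊤  new=⊤  old=⊥  +wl: 1,3
  step 6. node 5  ⊔preds=⊤  new=−  old=⊥  +wl: 0
  step 7. node 1  ⊔preds=⊤  new=⊤  old=⊥  +wl: 2,5
  step 8. node 3  ⊔preds=⊤  new=⊤  old=0  +wl: 
  step 9. node 0  ⊔preds=⊤  new=⊤  old=⊥  +wl: 1
  step 10. node 2  ⊔preds=⊤  new=⊤  stable
  step 11. node 5  ⊔preds=⊤  new=−  stable
  step 12. node 1  ⊔preds=⊤  new=⊤  stable

Least fixpoint reached:
  node 0: ⊤
  node 1: ⊤
  node 2: ⊤
  node 3: ⊤
  node 4: ⊤
  node 5: −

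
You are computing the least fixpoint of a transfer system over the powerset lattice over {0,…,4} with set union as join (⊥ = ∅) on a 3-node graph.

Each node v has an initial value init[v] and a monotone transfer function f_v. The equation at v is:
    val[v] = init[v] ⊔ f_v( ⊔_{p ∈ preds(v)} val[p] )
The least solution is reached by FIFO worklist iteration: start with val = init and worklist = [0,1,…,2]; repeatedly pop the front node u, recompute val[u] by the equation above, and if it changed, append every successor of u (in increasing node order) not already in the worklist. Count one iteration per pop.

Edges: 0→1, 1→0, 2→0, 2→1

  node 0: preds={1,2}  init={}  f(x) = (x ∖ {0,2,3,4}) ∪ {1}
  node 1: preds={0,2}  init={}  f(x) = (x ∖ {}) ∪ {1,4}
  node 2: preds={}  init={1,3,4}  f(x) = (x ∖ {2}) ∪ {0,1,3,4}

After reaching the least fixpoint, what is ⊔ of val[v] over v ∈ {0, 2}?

{0,1,3,4}

Iteration log — 6 steps:
  step 1. node 0  ⊔preds={1,3,4}  new={1}  old={}  +wl: 
  step 2. node 1  ⊔preds={1,3,4}  new={1,3,4}  old={}  +wl: 0
  step 3. node 2  ⊔preds={}  new={0,1,3,4}  old={1,3,4}  +wl: 1
  step 4. node 0  ⊔preds={0,1,3,4}  new={1}  stable
  step 5. node 1  ⊔preds={0,1,3,4}  new={0,1,3,4}  old={1,3,4}  +wl: 0
  step 6. node 0  ⊔preds={0,1,3,4}  new={1}  stable

Least fixpoint reached:
  node 0: {1}
  node 1: {0,1,3,4}
  node 2: {0,1,3,4}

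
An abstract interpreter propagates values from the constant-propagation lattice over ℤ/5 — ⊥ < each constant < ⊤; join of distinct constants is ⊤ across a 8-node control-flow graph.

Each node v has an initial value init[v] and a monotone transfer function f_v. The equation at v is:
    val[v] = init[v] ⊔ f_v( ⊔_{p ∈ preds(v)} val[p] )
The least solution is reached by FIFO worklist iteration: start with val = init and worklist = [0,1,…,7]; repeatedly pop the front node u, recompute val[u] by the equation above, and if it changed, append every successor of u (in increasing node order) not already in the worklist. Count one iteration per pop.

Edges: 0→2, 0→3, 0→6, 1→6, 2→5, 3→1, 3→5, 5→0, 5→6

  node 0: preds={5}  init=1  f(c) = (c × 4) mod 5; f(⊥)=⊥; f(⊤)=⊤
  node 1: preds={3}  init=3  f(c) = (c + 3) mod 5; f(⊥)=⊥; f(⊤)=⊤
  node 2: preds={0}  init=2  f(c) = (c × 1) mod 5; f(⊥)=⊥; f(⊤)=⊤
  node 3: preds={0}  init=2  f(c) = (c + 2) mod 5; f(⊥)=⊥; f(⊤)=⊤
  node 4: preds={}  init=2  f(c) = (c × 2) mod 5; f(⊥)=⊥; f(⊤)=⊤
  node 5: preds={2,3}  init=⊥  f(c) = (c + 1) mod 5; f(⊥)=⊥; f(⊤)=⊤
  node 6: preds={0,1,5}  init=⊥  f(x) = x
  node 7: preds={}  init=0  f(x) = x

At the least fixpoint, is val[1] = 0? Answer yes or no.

Trace (13 dequeues):
  [1] u=0 | in ⊥ | out 1 | ==
  [2] u=1 | in 2 | out ⊤ | prev 3 | push {}
  [3] u=2 | in 1 | out ⊤ | prev 2 | push {}
  [4] u=3 | in 1 | out ⊤ | prev 2 | push {1}
  [5] u=4 | in ⊥ | out 2 | ==
  [6] u=5 | in ⊤ | out ⊤ | prev ⊥ | push {0}
  [7] u=6 | in ⊤ | out ⊤ | prev ⊥ | push {}
  [8] u=7 | in ⊥ | out 0 | ==
  [9] u=1 | in ⊤ | out ⊤ | ==
  [10] u=0 | in ⊤ | out ⊤ | prev 1 | push {2,3,6}
  [11] u=2 | in ⊤ | out ⊤ | ==
  [12] u=3 | in ⊤ | out ⊤ | ==
  [13] u=6 | in ⊤ | out ⊤ | ==

Converged values:
  [0] ⊤
  [1] ⊤
  [2] ⊤
  [3] ⊤
  [4] 2
  [5] ⊤
  [6] ⊤
  [7] 0

no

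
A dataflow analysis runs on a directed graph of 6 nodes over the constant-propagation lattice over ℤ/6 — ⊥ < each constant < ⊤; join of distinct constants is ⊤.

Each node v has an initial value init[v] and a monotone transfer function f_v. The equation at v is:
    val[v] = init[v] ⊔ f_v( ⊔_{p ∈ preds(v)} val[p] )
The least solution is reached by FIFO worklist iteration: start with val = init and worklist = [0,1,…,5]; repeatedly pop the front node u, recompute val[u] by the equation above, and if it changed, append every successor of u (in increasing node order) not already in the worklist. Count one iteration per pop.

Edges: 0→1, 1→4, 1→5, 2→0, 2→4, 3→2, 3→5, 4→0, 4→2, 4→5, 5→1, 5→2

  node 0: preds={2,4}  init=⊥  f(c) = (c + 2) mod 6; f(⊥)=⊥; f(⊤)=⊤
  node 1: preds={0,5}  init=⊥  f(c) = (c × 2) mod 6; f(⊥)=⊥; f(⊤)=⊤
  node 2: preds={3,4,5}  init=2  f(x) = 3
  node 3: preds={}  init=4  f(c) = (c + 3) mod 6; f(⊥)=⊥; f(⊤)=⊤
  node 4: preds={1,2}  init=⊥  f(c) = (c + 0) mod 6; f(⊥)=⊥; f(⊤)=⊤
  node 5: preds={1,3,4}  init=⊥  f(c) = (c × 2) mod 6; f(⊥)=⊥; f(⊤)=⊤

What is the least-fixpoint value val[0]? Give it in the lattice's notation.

Worklist (11 pops):
  #1 pop 0: in=2 → 4 (was ⊥); enqueue []
  #2 pop 1: in=4 → 2 (was ⊥); enqueue []
  #3 pop 2: in=4 → ⊤ (was 2); enqueue [0]
  #4 pop 3: in=⊥ → 4 (no change)
  #5 pop 4: in=⊤ → ⊤ (was ⊥); enqueue [2]
  #6 pop 5: in=⊤ → ⊤ (was ⊥); enqueue [1]
  #7 pop 0: in=⊤ → ⊤ (was 4); enqueue []
  #8 pop 2: in=⊤ → ⊤ (no change)
  #9 pop 1: in=⊤ → ⊤ (was 2); enqueue [4,5]
  #10 pop 4: in=⊤ → ⊤ (no change)
  #11 pop 5: in=⊤ → ⊤ (no change)

Fixpoint:
  val[0] = ⊤
  val[1] = ⊤
  val[2] = ⊤
  val[3] = 4
  val[4] = ⊤
  val[5] = ⊤

⊤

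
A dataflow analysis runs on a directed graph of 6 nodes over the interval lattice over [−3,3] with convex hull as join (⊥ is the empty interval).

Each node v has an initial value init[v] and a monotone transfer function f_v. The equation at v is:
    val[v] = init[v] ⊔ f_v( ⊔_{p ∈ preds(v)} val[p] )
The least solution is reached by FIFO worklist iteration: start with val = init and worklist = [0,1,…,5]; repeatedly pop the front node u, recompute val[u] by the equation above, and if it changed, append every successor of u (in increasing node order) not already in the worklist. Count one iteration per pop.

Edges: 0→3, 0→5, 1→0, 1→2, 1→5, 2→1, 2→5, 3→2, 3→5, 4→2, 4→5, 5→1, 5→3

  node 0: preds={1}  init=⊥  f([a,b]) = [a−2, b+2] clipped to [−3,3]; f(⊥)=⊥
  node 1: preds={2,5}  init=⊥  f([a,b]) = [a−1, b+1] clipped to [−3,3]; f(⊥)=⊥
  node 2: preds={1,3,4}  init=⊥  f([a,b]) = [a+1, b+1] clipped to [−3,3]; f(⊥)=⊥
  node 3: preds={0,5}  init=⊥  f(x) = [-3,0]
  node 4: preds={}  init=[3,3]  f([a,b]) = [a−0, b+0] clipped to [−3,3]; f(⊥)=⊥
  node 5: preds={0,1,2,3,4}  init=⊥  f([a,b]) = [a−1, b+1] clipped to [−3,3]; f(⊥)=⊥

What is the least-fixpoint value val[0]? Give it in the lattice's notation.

Worklist (13 pops):
  #1 pop 0: in=⊥ → ⊥ (no change)
  #2 pop 1: in=⊥ → ⊥ (no change)
  #3 pop 2: in=[3,3] → [3,3] (was ⊥); enqueue [1]
  #4 pop 3: in=⊥ → [-3,0] (was ⊥); enqueue [2]
  #5 pop 4: in=⊥ → [3,3] (no change)
  #6 pop 5: in=[-3,3] → [-3,3] (was ⊥); enqueue [3]
  #7 pop 1: in=[-3,3] → [-3,3] (was ⊥); enqueue [0,5]
  #8 pop 2: in=[-3,3] → [-2,3] (was [3,3]); enqueue [1]
  #9 pop 3: in=[-3,3] → [-3,0] (no change)
  #10 pop 0: in=[-3,3] → [-3,3] (was ⊥); enqueue [3]
  #11 pop 5: in=[-3,3] → [-3,3] (no change)
  #12 pop 1: in=[-3,3] → [-3,3] (no change)
  #13 pop 3: in=[-3,3] → [-3,0] (no change)

Fixpoint:
  val[0] = [-3,3]
  val[1] = [-3,3]
  val[2] = [-2,3]
  val[3] = [-3,0]
  val[4] = [3,3]
  val[5] = [-3,3]

[-3,3]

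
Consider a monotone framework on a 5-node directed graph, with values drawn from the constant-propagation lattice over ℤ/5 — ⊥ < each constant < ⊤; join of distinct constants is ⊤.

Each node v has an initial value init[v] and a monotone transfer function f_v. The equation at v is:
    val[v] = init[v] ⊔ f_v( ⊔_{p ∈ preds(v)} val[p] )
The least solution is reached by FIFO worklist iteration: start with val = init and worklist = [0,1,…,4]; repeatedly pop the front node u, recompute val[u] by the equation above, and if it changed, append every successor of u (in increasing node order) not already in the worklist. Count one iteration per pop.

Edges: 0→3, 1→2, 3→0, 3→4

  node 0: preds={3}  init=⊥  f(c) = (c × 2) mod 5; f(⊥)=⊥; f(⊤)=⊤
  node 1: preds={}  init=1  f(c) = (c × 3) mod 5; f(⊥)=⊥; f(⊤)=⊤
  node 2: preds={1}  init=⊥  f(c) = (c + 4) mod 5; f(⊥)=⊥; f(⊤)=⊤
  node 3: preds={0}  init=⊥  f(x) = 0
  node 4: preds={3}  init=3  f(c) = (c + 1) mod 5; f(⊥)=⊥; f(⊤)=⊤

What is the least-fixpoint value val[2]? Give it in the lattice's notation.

0

Trace (7 dequeues):
  [1] u=0 | in ⊥ | out ⊥ | ==
  [2] u=1 | in ⊥ | out 1 | ==
  [3] u=2 | in 1 | out 0 | prev ⊥ | push {}
  [4] u=3 | in ⊥ | out 0 | prev ⊥ | push {0}
  [5] u=4 | in 0 | out ⊤ | prev 3 | push {}
  [6] u=0 | in 0 | out 0 | prev ⊥ | push {3}
  [7] u=3 | in 0 | out 0 | ==

Converged values:
  [0] 0
  [1] 1
  [2] 0
  [3] 0
  [4] ⊤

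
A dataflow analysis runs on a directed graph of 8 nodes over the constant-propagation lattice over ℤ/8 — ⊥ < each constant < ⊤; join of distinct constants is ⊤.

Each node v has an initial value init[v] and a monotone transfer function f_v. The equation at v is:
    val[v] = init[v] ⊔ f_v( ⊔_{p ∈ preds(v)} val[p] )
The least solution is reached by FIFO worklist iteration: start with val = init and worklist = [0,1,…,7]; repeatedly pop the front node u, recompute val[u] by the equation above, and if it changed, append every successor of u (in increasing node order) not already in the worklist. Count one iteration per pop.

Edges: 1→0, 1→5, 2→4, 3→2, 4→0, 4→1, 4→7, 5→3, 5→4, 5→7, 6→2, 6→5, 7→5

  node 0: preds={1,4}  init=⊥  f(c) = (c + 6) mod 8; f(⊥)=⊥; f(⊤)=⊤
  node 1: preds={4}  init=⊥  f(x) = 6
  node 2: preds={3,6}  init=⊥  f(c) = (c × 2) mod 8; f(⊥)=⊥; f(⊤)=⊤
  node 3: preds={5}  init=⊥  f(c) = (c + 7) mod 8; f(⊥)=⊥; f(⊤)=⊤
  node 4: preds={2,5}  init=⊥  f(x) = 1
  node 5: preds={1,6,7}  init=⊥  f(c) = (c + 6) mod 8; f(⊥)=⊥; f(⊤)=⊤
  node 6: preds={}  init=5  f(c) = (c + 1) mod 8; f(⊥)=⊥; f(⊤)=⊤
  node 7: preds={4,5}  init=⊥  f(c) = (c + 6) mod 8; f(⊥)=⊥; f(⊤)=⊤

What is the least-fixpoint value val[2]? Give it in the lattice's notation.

⊤

Trace (15 dequeues):
  [1] u=0 | in ⊥ | out ⊥ | ==
  [2] u=1 | in ⊥ | out 6 | prev ⊥ | push {0}
  [3] u=2 | in 5 | out 2 | prev ⊥ | push {}
  [4] u=3 | in ⊥ | out ⊥ | ==
  [5] u=4 | in 2 | out 1 | prev ⊥ | push {1}
  [6] u=5 | in ⊤ | out ⊤ | prev ⊥ | push {3,4}
  [7] u=6 | in ⊥ | out 5 | ==
  [8] u=7 | in ⊤ | out ⊤ | prev ⊥ | push {5}
  [9] u=0 | in ⊤ | out ⊤ | prev ⊥ | push {}
  [10] u=1 | in 1 | out 6 | ==
  [11] u=3 | in ⊤ | out ⊤ | prev ⊥ | push {2}
  [12] u=4 | in ⊤ | out 1 | ==
  [13] u=5 | in ⊤ | out ⊤ | ==
  [14] u=2 | in ⊤ | out ⊤ | prev 2 | push {4}
  [15] u=4 | in ⊤ | out 1 | ==

Converged values:
  [0] ⊤
  [1] 6
  [2] ⊤
  [3] ⊤
  [4] 1
  [5] ⊤
  [6] 5
  [7] ⊤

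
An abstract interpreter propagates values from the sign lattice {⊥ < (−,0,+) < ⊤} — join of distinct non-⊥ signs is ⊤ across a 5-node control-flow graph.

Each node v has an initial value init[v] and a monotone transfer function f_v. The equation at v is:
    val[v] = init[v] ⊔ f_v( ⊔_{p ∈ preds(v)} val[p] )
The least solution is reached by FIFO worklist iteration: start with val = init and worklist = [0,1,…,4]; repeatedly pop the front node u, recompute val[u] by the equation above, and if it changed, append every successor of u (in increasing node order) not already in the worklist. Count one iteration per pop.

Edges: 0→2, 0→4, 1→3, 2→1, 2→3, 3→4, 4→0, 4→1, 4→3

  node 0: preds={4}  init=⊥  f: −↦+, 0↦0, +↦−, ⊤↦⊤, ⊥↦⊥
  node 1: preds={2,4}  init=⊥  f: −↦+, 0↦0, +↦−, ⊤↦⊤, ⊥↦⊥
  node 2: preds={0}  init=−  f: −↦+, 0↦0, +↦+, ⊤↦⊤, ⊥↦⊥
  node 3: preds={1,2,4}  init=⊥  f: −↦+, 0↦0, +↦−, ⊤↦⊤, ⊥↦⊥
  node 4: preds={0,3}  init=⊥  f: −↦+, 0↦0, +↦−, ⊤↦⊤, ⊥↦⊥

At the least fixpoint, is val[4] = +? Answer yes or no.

Worklist (12 pops):
  #1 pop 0: in=⊥ → ⊥ (no change)
  #2 pop 1: in=− → + (was ⊥); enqueue []
  #3 pop 2: in=⊥ → − (no change)
  #4 pop 3: in=⊤ → ⊤ (was ⊥); enqueue []
  #5 pop 4: in=⊤ → ⊤ (was ⊥); enqueue [0,1,3]
  #6 pop 0: in=⊤ → ⊤ (was ⊥); enqueue [2,4]
  #7 pop 1: in=⊤ → ⊤ (was +); enqueue []
  #8 pop 3: in=⊤ → ⊤ (no change)
  #9 pop 2: in=⊤ → ⊤ (was −); enqueue [1,3]
  #10 pop 4: in=⊤ → ⊤ (no change)
  #11 pop 1: in=⊤ → ⊤ (no change)
  #12 pop 3: in=⊤ → ⊤ (no change)

Fixpoint:
  val[0] = ⊤
  val[1] = ⊤
  val[2] = ⊤
  val[3] = ⊤
  val[4] = ⊤

no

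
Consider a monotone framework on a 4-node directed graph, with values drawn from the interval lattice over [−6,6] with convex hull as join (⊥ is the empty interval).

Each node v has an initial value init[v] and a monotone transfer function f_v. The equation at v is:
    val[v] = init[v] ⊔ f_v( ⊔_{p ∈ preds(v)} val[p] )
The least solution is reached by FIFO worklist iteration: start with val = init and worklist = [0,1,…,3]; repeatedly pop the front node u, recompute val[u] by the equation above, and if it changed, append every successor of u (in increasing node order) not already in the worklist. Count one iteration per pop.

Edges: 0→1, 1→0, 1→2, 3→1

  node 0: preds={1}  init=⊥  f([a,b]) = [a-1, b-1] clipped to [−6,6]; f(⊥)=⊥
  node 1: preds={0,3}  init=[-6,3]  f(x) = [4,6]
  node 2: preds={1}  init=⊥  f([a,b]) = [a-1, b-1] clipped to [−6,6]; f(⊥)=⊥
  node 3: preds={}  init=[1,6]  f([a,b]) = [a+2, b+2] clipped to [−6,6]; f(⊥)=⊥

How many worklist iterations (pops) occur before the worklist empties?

6

Trace (6 dequeues):
  [1] u=0 | in [-6,3] | out [-6,2] | prev ⊥ | push {}
  [2] u=1 | in [-6,6] | out [-6,6] | prev [-6,3] | push {0}
  [3] u=2 | in [-6,6] | out [-6,5] | prev ⊥ | push {}
  [4] u=3 | in ⊥ | out [1,6] | ==
  [5] u=0 | in [-6,6] | out [-6,5] | prev [-6,2] | push {1}
  [6] u=1 | in [-6,6] | out [-6,6] | ==

Converged values:
  [0] [-6,5]
  [1] [-6,6]
  [2] [-6,5]
  [3] [1,6]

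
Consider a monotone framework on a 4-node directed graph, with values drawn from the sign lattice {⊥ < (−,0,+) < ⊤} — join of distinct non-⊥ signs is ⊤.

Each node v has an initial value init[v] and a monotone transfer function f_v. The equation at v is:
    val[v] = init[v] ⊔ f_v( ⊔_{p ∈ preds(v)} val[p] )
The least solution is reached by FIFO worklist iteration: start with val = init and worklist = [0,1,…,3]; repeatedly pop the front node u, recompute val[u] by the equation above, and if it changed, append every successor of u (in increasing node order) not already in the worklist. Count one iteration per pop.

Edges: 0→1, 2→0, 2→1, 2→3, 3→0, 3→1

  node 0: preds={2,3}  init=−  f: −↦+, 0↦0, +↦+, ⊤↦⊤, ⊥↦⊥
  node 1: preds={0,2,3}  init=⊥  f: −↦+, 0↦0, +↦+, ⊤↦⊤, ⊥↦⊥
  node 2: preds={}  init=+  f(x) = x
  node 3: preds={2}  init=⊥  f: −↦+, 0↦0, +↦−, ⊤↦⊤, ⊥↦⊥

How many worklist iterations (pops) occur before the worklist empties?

6

Trace (6 dequeues):
  [1] u=0 | in + | out ⊤ | prev − | push {}
  [2] u=1 | in ⊤ | out ⊤ | prev ⊥ | push {}
  [3] u=2 | in ⊥ | out + | ==
  [4] u=3 | in + | out − | prev ⊥ | push {0,1}
  [5] u=0 | in ⊤ | out ⊤ | ==
  [6] u=1 | in ⊤ | out ⊤ | ==

Converged values:
  [0] ⊤
  [1] ⊤
  [2] +
  [3] −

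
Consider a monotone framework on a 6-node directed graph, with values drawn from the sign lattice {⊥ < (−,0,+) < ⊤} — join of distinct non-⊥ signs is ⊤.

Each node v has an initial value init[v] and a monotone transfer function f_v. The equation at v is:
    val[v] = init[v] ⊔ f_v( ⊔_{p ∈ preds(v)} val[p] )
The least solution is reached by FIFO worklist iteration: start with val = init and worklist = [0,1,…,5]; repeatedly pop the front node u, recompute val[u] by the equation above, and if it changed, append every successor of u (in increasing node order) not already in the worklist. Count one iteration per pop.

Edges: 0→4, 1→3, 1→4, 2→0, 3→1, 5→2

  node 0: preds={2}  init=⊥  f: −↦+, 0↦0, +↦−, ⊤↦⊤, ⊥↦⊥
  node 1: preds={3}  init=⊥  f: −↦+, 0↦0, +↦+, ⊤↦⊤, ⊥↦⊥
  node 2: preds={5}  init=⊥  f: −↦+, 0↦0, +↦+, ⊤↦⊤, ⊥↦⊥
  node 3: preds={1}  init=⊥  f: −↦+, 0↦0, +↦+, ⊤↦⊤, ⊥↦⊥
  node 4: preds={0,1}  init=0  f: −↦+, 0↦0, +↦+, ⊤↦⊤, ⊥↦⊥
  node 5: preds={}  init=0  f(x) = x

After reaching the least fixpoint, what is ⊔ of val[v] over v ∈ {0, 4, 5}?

Worklist (8 pops):
  #1 pop 0: in=⊥ → ⊥ (no change)
  #2 pop 1: in=⊥ → ⊥ (no change)
  #3 pop 2: in=0 → 0 (was ⊥); enqueue [0]
  #4 pop 3: in=⊥ → ⊥ (no change)
  #5 pop 4: in=⊥ → 0 (no change)
  #6 pop 5: in=⊥ → 0 (no change)
  #7 pop 0: in=0 → 0 (was ⊥); enqueue [4]
  #8 pop 4: in=0 → 0 (no change)

Fixpoint:
  val[0] = 0
  val[1] = ⊥
  val[2] = 0
  val[3] = ⊥
  val[4] = 0
  val[5] = 0

0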